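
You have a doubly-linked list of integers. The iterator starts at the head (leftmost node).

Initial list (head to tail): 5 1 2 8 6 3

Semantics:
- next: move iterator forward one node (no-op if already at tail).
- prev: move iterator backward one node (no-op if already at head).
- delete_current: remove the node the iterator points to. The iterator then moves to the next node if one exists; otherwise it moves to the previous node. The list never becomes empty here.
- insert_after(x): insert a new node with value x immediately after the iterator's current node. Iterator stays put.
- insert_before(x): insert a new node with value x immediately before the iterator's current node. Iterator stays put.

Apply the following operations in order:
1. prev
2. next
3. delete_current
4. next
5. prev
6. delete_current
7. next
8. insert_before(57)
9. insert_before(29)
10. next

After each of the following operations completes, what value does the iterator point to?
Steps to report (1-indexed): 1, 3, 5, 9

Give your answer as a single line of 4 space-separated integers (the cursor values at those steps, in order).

Answer: 5 2 2 6

Derivation:
After 1 (prev): list=[5, 1, 2, 8, 6, 3] cursor@5
After 2 (next): list=[5, 1, 2, 8, 6, 3] cursor@1
After 3 (delete_current): list=[5, 2, 8, 6, 3] cursor@2
After 4 (next): list=[5, 2, 8, 6, 3] cursor@8
After 5 (prev): list=[5, 2, 8, 6, 3] cursor@2
After 6 (delete_current): list=[5, 8, 6, 3] cursor@8
After 7 (next): list=[5, 8, 6, 3] cursor@6
After 8 (insert_before(57)): list=[5, 8, 57, 6, 3] cursor@6
After 9 (insert_before(29)): list=[5, 8, 57, 29, 6, 3] cursor@6
After 10 (next): list=[5, 8, 57, 29, 6, 3] cursor@3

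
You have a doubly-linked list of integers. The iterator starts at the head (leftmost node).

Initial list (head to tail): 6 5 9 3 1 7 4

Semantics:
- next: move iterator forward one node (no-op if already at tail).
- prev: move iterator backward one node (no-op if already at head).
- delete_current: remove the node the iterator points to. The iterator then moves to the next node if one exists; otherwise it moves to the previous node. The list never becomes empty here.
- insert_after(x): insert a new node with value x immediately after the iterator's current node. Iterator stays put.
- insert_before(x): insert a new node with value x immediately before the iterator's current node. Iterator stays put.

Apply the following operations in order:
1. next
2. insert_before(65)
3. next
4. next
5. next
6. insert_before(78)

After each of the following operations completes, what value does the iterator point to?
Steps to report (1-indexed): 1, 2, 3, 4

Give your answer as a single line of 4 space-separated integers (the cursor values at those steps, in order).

After 1 (next): list=[6, 5, 9, 3, 1, 7, 4] cursor@5
After 2 (insert_before(65)): list=[6, 65, 5, 9, 3, 1, 7, 4] cursor@5
After 3 (next): list=[6, 65, 5, 9, 3, 1, 7, 4] cursor@9
After 4 (next): list=[6, 65, 5, 9, 3, 1, 7, 4] cursor@3
After 5 (next): list=[6, 65, 5, 9, 3, 1, 7, 4] cursor@1
After 6 (insert_before(78)): list=[6, 65, 5, 9, 3, 78, 1, 7, 4] cursor@1

Answer: 5 5 9 3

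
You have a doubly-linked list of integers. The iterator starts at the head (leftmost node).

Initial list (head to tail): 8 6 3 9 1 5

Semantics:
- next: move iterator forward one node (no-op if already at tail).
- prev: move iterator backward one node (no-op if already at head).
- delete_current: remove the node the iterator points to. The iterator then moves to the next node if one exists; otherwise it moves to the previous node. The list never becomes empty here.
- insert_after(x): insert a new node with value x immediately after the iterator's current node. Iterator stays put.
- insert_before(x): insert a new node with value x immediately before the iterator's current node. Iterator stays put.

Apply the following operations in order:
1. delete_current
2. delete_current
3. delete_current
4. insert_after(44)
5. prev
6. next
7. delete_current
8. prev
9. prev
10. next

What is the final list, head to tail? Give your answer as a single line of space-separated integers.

After 1 (delete_current): list=[6, 3, 9, 1, 5] cursor@6
After 2 (delete_current): list=[3, 9, 1, 5] cursor@3
After 3 (delete_current): list=[9, 1, 5] cursor@9
After 4 (insert_after(44)): list=[9, 44, 1, 5] cursor@9
After 5 (prev): list=[9, 44, 1, 5] cursor@9
After 6 (next): list=[9, 44, 1, 5] cursor@44
After 7 (delete_current): list=[9, 1, 5] cursor@1
After 8 (prev): list=[9, 1, 5] cursor@9
After 9 (prev): list=[9, 1, 5] cursor@9
After 10 (next): list=[9, 1, 5] cursor@1

Answer: 9 1 5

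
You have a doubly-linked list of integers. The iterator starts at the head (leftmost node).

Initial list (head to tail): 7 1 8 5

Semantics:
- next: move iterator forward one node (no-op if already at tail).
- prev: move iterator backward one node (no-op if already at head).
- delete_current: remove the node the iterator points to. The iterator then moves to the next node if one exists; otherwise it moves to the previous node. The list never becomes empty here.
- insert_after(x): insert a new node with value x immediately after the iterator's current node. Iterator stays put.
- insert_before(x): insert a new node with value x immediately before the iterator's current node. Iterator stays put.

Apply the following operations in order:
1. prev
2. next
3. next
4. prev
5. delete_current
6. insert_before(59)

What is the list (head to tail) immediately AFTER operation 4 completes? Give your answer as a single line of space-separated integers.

After 1 (prev): list=[7, 1, 8, 5] cursor@7
After 2 (next): list=[7, 1, 8, 5] cursor@1
After 3 (next): list=[7, 1, 8, 5] cursor@8
After 4 (prev): list=[7, 1, 8, 5] cursor@1

Answer: 7 1 8 5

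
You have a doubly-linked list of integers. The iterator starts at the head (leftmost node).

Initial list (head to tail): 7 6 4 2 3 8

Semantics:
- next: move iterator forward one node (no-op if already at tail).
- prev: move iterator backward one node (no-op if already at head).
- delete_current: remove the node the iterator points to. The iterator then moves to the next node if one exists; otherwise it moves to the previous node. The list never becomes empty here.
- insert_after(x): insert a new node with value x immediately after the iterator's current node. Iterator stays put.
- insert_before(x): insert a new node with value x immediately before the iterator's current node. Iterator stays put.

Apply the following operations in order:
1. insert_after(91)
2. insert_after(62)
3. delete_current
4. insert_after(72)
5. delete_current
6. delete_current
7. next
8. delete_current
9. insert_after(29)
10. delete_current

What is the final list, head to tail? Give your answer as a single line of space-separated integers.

Answer: 91 29 2 3 8

Derivation:
After 1 (insert_after(91)): list=[7, 91, 6, 4, 2, 3, 8] cursor@7
After 2 (insert_after(62)): list=[7, 62, 91, 6, 4, 2, 3, 8] cursor@7
After 3 (delete_current): list=[62, 91, 6, 4, 2, 3, 8] cursor@62
After 4 (insert_after(72)): list=[62, 72, 91, 6, 4, 2, 3, 8] cursor@62
After 5 (delete_current): list=[72, 91, 6, 4, 2, 3, 8] cursor@72
After 6 (delete_current): list=[91, 6, 4, 2, 3, 8] cursor@91
After 7 (next): list=[91, 6, 4, 2, 3, 8] cursor@6
After 8 (delete_current): list=[91, 4, 2, 3, 8] cursor@4
After 9 (insert_after(29)): list=[91, 4, 29, 2, 3, 8] cursor@4
After 10 (delete_current): list=[91, 29, 2, 3, 8] cursor@29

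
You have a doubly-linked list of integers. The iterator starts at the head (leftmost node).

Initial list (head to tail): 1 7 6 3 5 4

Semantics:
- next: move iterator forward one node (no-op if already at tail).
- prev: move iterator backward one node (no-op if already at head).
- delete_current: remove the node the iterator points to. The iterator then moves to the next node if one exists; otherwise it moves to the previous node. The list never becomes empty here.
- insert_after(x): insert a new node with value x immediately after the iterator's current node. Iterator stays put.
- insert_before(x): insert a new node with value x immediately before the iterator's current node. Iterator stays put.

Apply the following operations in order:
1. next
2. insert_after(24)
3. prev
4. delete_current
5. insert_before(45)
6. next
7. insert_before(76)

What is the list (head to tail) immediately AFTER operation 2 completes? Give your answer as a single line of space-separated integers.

After 1 (next): list=[1, 7, 6, 3, 5, 4] cursor@7
After 2 (insert_after(24)): list=[1, 7, 24, 6, 3, 5, 4] cursor@7

Answer: 1 7 24 6 3 5 4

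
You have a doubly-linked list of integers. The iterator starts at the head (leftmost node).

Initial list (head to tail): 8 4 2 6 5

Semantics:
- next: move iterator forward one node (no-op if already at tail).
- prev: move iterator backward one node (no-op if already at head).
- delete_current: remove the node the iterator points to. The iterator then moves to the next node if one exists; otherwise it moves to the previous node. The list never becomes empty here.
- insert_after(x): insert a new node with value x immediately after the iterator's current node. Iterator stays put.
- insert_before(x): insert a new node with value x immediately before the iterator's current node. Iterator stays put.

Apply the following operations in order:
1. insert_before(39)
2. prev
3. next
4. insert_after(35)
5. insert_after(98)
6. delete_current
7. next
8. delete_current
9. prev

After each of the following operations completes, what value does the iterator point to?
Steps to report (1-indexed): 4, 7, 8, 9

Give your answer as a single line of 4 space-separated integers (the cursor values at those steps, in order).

Answer: 8 35 4 98

Derivation:
After 1 (insert_before(39)): list=[39, 8, 4, 2, 6, 5] cursor@8
After 2 (prev): list=[39, 8, 4, 2, 6, 5] cursor@39
After 3 (next): list=[39, 8, 4, 2, 6, 5] cursor@8
After 4 (insert_after(35)): list=[39, 8, 35, 4, 2, 6, 5] cursor@8
After 5 (insert_after(98)): list=[39, 8, 98, 35, 4, 2, 6, 5] cursor@8
After 6 (delete_current): list=[39, 98, 35, 4, 2, 6, 5] cursor@98
After 7 (next): list=[39, 98, 35, 4, 2, 6, 5] cursor@35
After 8 (delete_current): list=[39, 98, 4, 2, 6, 5] cursor@4
After 9 (prev): list=[39, 98, 4, 2, 6, 5] cursor@98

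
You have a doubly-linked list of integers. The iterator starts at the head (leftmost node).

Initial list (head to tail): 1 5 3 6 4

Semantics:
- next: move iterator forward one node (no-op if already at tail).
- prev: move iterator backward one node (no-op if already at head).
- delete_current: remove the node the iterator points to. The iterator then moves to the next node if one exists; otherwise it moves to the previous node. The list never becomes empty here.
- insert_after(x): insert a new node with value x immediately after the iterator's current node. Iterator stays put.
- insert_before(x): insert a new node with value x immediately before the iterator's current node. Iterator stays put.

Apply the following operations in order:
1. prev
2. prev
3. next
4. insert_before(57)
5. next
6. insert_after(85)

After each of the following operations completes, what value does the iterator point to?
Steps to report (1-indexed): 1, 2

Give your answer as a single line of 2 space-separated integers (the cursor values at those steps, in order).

After 1 (prev): list=[1, 5, 3, 6, 4] cursor@1
After 2 (prev): list=[1, 5, 3, 6, 4] cursor@1
After 3 (next): list=[1, 5, 3, 6, 4] cursor@5
After 4 (insert_before(57)): list=[1, 57, 5, 3, 6, 4] cursor@5
After 5 (next): list=[1, 57, 5, 3, 6, 4] cursor@3
After 6 (insert_after(85)): list=[1, 57, 5, 3, 85, 6, 4] cursor@3

Answer: 1 1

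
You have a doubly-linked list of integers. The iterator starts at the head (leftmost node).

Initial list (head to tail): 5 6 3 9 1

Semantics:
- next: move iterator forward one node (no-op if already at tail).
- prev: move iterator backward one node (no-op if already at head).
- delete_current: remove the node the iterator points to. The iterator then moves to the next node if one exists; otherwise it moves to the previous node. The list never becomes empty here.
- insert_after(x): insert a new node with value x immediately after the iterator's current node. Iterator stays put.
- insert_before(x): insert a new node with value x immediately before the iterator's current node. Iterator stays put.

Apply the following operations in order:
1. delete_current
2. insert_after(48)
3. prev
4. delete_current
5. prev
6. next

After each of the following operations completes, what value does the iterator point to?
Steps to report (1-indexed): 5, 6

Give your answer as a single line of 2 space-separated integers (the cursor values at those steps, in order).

After 1 (delete_current): list=[6, 3, 9, 1] cursor@6
After 2 (insert_after(48)): list=[6, 48, 3, 9, 1] cursor@6
After 3 (prev): list=[6, 48, 3, 9, 1] cursor@6
After 4 (delete_current): list=[48, 3, 9, 1] cursor@48
After 5 (prev): list=[48, 3, 9, 1] cursor@48
After 6 (next): list=[48, 3, 9, 1] cursor@3

Answer: 48 3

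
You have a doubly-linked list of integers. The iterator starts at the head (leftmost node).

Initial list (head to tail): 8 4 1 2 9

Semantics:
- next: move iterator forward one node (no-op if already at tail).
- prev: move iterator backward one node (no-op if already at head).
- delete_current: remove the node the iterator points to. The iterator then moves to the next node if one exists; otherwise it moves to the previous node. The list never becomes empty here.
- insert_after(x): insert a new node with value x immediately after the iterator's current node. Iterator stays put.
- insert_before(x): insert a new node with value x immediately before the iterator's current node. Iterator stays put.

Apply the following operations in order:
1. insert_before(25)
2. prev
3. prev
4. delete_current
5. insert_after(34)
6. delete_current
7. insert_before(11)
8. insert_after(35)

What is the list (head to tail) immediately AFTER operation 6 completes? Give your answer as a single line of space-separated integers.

After 1 (insert_before(25)): list=[25, 8, 4, 1, 2, 9] cursor@8
After 2 (prev): list=[25, 8, 4, 1, 2, 9] cursor@25
After 3 (prev): list=[25, 8, 4, 1, 2, 9] cursor@25
After 4 (delete_current): list=[8, 4, 1, 2, 9] cursor@8
After 5 (insert_after(34)): list=[8, 34, 4, 1, 2, 9] cursor@8
After 6 (delete_current): list=[34, 4, 1, 2, 9] cursor@34

Answer: 34 4 1 2 9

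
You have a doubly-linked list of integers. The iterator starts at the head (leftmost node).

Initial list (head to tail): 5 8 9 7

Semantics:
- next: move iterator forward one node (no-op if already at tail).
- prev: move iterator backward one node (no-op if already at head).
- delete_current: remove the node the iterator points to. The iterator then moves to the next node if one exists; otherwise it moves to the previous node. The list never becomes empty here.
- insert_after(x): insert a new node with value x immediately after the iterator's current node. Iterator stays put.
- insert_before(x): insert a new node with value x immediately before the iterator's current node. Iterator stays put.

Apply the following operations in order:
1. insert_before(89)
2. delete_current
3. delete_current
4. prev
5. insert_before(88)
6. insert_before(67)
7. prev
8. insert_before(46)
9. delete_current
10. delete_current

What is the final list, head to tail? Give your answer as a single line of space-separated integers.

Answer: 88 46 9 7

Derivation:
After 1 (insert_before(89)): list=[89, 5, 8, 9, 7] cursor@5
After 2 (delete_current): list=[89, 8, 9, 7] cursor@8
After 3 (delete_current): list=[89, 9, 7] cursor@9
After 4 (prev): list=[89, 9, 7] cursor@89
After 5 (insert_before(88)): list=[88, 89, 9, 7] cursor@89
After 6 (insert_before(67)): list=[88, 67, 89, 9, 7] cursor@89
After 7 (prev): list=[88, 67, 89, 9, 7] cursor@67
After 8 (insert_before(46)): list=[88, 46, 67, 89, 9, 7] cursor@67
After 9 (delete_current): list=[88, 46, 89, 9, 7] cursor@89
After 10 (delete_current): list=[88, 46, 9, 7] cursor@9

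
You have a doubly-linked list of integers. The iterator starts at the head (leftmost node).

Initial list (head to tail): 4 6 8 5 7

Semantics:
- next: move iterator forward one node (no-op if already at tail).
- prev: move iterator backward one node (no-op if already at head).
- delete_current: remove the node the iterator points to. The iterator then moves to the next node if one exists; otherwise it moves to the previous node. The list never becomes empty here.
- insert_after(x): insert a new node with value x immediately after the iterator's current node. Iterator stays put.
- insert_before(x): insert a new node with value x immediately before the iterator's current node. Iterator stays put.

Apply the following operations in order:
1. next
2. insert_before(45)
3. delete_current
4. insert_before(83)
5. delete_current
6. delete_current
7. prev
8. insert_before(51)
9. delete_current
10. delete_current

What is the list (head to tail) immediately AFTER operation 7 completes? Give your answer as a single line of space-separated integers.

After 1 (next): list=[4, 6, 8, 5, 7] cursor@6
After 2 (insert_before(45)): list=[4, 45, 6, 8, 5, 7] cursor@6
After 3 (delete_current): list=[4, 45, 8, 5, 7] cursor@8
After 4 (insert_before(83)): list=[4, 45, 83, 8, 5, 7] cursor@8
After 5 (delete_current): list=[4, 45, 83, 5, 7] cursor@5
After 6 (delete_current): list=[4, 45, 83, 7] cursor@7
After 7 (prev): list=[4, 45, 83, 7] cursor@83

Answer: 4 45 83 7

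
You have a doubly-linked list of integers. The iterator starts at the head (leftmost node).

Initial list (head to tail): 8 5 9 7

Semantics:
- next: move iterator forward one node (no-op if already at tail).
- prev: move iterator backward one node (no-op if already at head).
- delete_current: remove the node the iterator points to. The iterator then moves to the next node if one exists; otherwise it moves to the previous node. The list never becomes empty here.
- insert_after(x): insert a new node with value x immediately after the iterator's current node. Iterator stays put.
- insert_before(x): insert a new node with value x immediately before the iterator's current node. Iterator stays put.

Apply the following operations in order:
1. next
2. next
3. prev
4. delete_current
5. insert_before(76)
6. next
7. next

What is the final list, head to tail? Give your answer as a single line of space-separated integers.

After 1 (next): list=[8, 5, 9, 7] cursor@5
After 2 (next): list=[8, 5, 9, 7] cursor@9
After 3 (prev): list=[8, 5, 9, 7] cursor@5
After 4 (delete_current): list=[8, 9, 7] cursor@9
After 5 (insert_before(76)): list=[8, 76, 9, 7] cursor@9
After 6 (next): list=[8, 76, 9, 7] cursor@7
After 7 (next): list=[8, 76, 9, 7] cursor@7

Answer: 8 76 9 7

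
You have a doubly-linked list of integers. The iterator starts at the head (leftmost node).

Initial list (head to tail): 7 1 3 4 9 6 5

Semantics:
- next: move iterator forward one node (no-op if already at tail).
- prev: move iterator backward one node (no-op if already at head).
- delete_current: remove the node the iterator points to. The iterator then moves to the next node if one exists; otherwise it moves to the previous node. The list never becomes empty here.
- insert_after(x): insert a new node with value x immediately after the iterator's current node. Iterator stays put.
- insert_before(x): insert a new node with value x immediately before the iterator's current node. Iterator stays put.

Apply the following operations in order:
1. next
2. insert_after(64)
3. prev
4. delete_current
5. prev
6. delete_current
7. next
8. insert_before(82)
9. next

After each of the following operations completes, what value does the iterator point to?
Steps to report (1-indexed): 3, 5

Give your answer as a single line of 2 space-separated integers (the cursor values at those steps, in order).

After 1 (next): list=[7, 1, 3, 4, 9, 6, 5] cursor@1
After 2 (insert_after(64)): list=[7, 1, 64, 3, 4, 9, 6, 5] cursor@1
After 3 (prev): list=[7, 1, 64, 3, 4, 9, 6, 5] cursor@7
After 4 (delete_current): list=[1, 64, 3, 4, 9, 6, 5] cursor@1
After 5 (prev): list=[1, 64, 3, 4, 9, 6, 5] cursor@1
After 6 (delete_current): list=[64, 3, 4, 9, 6, 5] cursor@64
After 7 (next): list=[64, 3, 4, 9, 6, 5] cursor@3
After 8 (insert_before(82)): list=[64, 82, 3, 4, 9, 6, 5] cursor@3
After 9 (next): list=[64, 82, 3, 4, 9, 6, 5] cursor@4

Answer: 7 1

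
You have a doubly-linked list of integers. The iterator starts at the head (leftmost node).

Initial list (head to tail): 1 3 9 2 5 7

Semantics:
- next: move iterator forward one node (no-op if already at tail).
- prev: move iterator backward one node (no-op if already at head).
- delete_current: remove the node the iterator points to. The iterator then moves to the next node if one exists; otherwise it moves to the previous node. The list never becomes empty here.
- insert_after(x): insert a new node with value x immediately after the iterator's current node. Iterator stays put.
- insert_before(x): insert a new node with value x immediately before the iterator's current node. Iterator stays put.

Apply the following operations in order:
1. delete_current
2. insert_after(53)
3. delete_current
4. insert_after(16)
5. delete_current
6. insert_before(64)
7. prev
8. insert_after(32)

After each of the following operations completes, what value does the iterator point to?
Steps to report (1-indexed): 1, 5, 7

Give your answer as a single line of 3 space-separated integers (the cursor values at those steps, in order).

Answer: 3 16 64

Derivation:
After 1 (delete_current): list=[3, 9, 2, 5, 7] cursor@3
After 2 (insert_after(53)): list=[3, 53, 9, 2, 5, 7] cursor@3
After 3 (delete_current): list=[53, 9, 2, 5, 7] cursor@53
After 4 (insert_after(16)): list=[53, 16, 9, 2, 5, 7] cursor@53
After 5 (delete_current): list=[16, 9, 2, 5, 7] cursor@16
After 6 (insert_before(64)): list=[64, 16, 9, 2, 5, 7] cursor@16
After 7 (prev): list=[64, 16, 9, 2, 5, 7] cursor@64
After 8 (insert_after(32)): list=[64, 32, 16, 9, 2, 5, 7] cursor@64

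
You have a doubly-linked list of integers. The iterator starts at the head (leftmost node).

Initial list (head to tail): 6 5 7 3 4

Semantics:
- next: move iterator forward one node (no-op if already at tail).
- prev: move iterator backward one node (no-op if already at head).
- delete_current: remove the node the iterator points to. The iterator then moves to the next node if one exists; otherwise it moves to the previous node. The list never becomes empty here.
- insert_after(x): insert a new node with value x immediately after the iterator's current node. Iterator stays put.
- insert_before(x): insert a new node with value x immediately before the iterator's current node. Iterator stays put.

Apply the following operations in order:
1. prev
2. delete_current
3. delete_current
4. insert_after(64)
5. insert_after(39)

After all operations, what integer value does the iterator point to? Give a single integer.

After 1 (prev): list=[6, 5, 7, 3, 4] cursor@6
After 2 (delete_current): list=[5, 7, 3, 4] cursor@5
After 3 (delete_current): list=[7, 3, 4] cursor@7
After 4 (insert_after(64)): list=[7, 64, 3, 4] cursor@7
After 5 (insert_after(39)): list=[7, 39, 64, 3, 4] cursor@7

Answer: 7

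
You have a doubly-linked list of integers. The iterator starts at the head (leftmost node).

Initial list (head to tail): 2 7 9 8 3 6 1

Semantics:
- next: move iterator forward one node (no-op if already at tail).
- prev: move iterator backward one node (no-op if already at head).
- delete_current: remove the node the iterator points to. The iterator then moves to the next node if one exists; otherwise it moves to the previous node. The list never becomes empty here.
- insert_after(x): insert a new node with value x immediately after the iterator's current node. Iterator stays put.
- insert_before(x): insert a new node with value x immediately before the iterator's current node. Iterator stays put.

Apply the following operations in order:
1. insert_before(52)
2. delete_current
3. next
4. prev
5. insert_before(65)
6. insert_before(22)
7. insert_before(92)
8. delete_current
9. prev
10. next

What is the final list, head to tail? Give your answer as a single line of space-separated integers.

After 1 (insert_before(52)): list=[52, 2, 7, 9, 8, 3, 6, 1] cursor@2
After 2 (delete_current): list=[52, 7, 9, 8, 3, 6, 1] cursor@7
After 3 (next): list=[52, 7, 9, 8, 3, 6, 1] cursor@9
After 4 (prev): list=[52, 7, 9, 8, 3, 6, 1] cursor@7
After 5 (insert_before(65)): list=[52, 65, 7, 9, 8, 3, 6, 1] cursor@7
After 6 (insert_before(22)): list=[52, 65, 22, 7, 9, 8, 3, 6, 1] cursor@7
After 7 (insert_before(92)): list=[52, 65, 22, 92, 7, 9, 8, 3, 6, 1] cursor@7
After 8 (delete_current): list=[52, 65, 22, 92, 9, 8, 3, 6, 1] cursor@9
After 9 (prev): list=[52, 65, 22, 92, 9, 8, 3, 6, 1] cursor@92
After 10 (next): list=[52, 65, 22, 92, 9, 8, 3, 6, 1] cursor@9

Answer: 52 65 22 92 9 8 3 6 1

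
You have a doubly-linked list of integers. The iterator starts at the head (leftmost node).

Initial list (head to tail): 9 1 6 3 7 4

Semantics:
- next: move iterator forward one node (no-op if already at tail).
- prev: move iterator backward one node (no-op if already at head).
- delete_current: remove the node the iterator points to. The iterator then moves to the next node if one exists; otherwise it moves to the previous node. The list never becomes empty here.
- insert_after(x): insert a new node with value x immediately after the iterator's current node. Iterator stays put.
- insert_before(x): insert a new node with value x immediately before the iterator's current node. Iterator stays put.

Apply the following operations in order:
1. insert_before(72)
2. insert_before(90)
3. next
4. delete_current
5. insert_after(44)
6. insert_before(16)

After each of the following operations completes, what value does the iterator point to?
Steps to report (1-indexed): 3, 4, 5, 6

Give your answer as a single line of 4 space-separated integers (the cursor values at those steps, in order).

Answer: 1 6 6 6

Derivation:
After 1 (insert_before(72)): list=[72, 9, 1, 6, 3, 7, 4] cursor@9
After 2 (insert_before(90)): list=[72, 90, 9, 1, 6, 3, 7, 4] cursor@9
After 3 (next): list=[72, 90, 9, 1, 6, 3, 7, 4] cursor@1
After 4 (delete_current): list=[72, 90, 9, 6, 3, 7, 4] cursor@6
After 5 (insert_after(44)): list=[72, 90, 9, 6, 44, 3, 7, 4] cursor@6
After 6 (insert_before(16)): list=[72, 90, 9, 16, 6, 44, 3, 7, 4] cursor@6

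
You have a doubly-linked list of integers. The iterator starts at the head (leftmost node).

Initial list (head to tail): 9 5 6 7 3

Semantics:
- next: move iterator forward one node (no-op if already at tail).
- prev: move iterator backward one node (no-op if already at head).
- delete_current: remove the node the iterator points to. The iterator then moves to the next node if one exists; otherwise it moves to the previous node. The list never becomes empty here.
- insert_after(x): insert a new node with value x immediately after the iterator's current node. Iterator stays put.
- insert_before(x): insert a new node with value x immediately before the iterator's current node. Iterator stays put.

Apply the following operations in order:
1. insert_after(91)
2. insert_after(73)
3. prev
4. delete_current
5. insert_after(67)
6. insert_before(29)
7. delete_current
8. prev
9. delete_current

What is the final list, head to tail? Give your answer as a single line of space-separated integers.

Answer: 67 91 5 6 7 3

Derivation:
After 1 (insert_after(91)): list=[9, 91, 5, 6, 7, 3] cursor@9
After 2 (insert_after(73)): list=[9, 73, 91, 5, 6, 7, 3] cursor@9
After 3 (prev): list=[9, 73, 91, 5, 6, 7, 3] cursor@9
After 4 (delete_current): list=[73, 91, 5, 6, 7, 3] cursor@73
After 5 (insert_after(67)): list=[73, 67, 91, 5, 6, 7, 3] cursor@73
After 6 (insert_before(29)): list=[29, 73, 67, 91, 5, 6, 7, 3] cursor@73
After 7 (delete_current): list=[29, 67, 91, 5, 6, 7, 3] cursor@67
After 8 (prev): list=[29, 67, 91, 5, 6, 7, 3] cursor@29
After 9 (delete_current): list=[67, 91, 5, 6, 7, 3] cursor@67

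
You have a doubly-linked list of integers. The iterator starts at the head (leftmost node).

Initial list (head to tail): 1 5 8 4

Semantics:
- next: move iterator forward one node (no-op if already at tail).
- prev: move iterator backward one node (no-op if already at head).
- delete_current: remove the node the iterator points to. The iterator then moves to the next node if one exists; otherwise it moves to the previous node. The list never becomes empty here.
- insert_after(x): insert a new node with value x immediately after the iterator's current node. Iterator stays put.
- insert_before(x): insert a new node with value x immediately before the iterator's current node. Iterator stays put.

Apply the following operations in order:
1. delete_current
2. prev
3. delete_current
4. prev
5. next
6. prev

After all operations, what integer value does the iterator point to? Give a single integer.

After 1 (delete_current): list=[5, 8, 4] cursor@5
After 2 (prev): list=[5, 8, 4] cursor@5
After 3 (delete_current): list=[8, 4] cursor@8
After 4 (prev): list=[8, 4] cursor@8
After 5 (next): list=[8, 4] cursor@4
After 6 (prev): list=[8, 4] cursor@8

Answer: 8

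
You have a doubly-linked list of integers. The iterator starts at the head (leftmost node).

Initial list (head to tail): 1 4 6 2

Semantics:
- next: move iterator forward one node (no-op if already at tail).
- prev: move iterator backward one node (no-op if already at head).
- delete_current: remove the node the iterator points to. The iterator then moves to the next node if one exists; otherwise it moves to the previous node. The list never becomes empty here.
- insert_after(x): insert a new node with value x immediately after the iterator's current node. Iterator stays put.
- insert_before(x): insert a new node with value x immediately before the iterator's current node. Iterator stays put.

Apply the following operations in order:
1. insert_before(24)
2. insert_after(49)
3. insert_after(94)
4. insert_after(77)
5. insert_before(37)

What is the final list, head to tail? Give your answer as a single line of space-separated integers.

After 1 (insert_before(24)): list=[24, 1, 4, 6, 2] cursor@1
After 2 (insert_after(49)): list=[24, 1, 49, 4, 6, 2] cursor@1
After 3 (insert_after(94)): list=[24, 1, 94, 49, 4, 6, 2] cursor@1
After 4 (insert_after(77)): list=[24, 1, 77, 94, 49, 4, 6, 2] cursor@1
After 5 (insert_before(37)): list=[24, 37, 1, 77, 94, 49, 4, 6, 2] cursor@1

Answer: 24 37 1 77 94 49 4 6 2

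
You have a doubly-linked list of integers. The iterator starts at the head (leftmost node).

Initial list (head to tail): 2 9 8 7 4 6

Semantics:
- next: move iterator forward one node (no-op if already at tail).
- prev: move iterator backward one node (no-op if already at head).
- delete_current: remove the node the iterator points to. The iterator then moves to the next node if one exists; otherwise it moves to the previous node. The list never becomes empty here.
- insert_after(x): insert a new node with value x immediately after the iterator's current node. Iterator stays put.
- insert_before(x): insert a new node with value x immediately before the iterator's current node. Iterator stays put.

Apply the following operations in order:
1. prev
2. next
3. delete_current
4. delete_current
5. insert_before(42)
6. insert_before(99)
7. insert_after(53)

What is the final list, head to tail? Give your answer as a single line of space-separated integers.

Answer: 2 42 99 7 53 4 6

Derivation:
After 1 (prev): list=[2, 9, 8, 7, 4, 6] cursor@2
After 2 (next): list=[2, 9, 8, 7, 4, 6] cursor@9
After 3 (delete_current): list=[2, 8, 7, 4, 6] cursor@8
After 4 (delete_current): list=[2, 7, 4, 6] cursor@7
After 5 (insert_before(42)): list=[2, 42, 7, 4, 6] cursor@7
After 6 (insert_before(99)): list=[2, 42, 99, 7, 4, 6] cursor@7
After 7 (insert_after(53)): list=[2, 42, 99, 7, 53, 4, 6] cursor@7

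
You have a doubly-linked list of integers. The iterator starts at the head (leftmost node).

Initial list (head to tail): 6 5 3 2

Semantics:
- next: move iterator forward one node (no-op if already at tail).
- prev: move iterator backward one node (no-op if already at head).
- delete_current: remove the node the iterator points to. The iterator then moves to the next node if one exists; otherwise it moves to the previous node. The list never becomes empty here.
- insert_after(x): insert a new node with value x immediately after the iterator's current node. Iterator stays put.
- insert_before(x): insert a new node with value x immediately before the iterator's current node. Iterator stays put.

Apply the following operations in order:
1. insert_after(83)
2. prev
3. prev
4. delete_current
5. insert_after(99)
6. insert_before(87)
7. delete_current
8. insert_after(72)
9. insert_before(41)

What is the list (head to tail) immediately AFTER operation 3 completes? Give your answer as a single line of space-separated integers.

After 1 (insert_after(83)): list=[6, 83, 5, 3, 2] cursor@6
After 2 (prev): list=[6, 83, 5, 3, 2] cursor@6
After 3 (prev): list=[6, 83, 5, 3, 2] cursor@6

Answer: 6 83 5 3 2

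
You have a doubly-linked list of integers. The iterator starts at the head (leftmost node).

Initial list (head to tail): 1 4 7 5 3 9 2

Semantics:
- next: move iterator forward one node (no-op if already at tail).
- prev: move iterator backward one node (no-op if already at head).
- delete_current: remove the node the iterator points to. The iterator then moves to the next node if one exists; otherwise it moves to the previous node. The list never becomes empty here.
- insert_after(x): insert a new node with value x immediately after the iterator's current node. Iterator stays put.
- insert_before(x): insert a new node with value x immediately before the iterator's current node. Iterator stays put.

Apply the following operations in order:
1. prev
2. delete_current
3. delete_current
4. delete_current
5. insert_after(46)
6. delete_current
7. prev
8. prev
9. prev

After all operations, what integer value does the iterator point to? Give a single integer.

After 1 (prev): list=[1, 4, 7, 5, 3, 9, 2] cursor@1
After 2 (delete_current): list=[4, 7, 5, 3, 9, 2] cursor@4
After 3 (delete_current): list=[7, 5, 3, 9, 2] cursor@7
After 4 (delete_current): list=[5, 3, 9, 2] cursor@5
After 5 (insert_after(46)): list=[5, 46, 3, 9, 2] cursor@5
After 6 (delete_current): list=[46, 3, 9, 2] cursor@46
After 7 (prev): list=[46, 3, 9, 2] cursor@46
After 8 (prev): list=[46, 3, 9, 2] cursor@46
After 9 (prev): list=[46, 3, 9, 2] cursor@46

Answer: 46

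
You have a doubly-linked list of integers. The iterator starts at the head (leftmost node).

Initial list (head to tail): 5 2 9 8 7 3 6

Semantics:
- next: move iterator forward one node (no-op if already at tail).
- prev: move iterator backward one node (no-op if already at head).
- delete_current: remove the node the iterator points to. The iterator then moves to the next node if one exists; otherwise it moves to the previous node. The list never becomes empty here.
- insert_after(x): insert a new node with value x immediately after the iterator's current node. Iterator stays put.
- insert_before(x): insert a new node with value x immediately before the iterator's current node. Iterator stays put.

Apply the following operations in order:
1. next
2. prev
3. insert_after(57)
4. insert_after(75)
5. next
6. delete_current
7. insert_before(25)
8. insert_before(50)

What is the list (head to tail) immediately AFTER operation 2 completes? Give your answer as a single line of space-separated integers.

After 1 (next): list=[5, 2, 9, 8, 7, 3, 6] cursor@2
After 2 (prev): list=[5, 2, 9, 8, 7, 3, 6] cursor@5

Answer: 5 2 9 8 7 3 6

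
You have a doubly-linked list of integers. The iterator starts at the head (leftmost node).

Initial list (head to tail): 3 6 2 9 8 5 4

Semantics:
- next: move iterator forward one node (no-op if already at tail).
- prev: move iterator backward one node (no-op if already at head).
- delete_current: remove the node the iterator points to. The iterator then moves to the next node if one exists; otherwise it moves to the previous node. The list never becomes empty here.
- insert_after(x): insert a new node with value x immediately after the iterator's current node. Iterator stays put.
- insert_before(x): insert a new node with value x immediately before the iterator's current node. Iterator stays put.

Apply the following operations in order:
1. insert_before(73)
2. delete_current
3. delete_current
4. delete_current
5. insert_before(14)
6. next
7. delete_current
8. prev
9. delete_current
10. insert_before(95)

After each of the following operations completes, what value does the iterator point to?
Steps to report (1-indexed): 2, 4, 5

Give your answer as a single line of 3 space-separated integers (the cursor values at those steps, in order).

After 1 (insert_before(73)): list=[73, 3, 6, 2, 9, 8, 5, 4] cursor@3
After 2 (delete_current): list=[73, 6, 2, 9, 8, 5, 4] cursor@6
After 3 (delete_current): list=[73, 2, 9, 8, 5, 4] cursor@2
After 4 (delete_current): list=[73, 9, 8, 5, 4] cursor@9
After 5 (insert_before(14)): list=[73, 14, 9, 8, 5, 4] cursor@9
After 6 (next): list=[73, 14, 9, 8, 5, 4] cursor@8
After 7 (delete_current): list=[73, 14, 9, 5, 4] cursor@5
After 8 (prev): list=[73, 14, 9, 5, 4] cursor@9
After 9 (delete_current): list=[73, 14, 5, 4] cursor@5
After 10 (insert_before(95)): list=[73, 14, 95, 5, 4] cursor@5

Answer: 6 9 9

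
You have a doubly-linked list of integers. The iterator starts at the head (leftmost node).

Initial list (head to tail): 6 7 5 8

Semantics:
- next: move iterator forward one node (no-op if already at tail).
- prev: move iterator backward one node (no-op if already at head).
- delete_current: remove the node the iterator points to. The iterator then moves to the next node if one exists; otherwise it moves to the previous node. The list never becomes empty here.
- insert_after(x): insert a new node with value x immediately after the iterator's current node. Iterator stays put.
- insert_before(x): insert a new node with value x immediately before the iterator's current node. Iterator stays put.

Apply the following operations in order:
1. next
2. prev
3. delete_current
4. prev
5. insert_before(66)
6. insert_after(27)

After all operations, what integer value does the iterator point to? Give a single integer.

After 1 (next): list=[6, 7, 5, 8] cursor@7
After 2 (prev): list=[6, 7, 5, 8] cursor@6
After 3 (delete_current): list=[7, 5, 8] cursor@7
After 4 (prev): list=[7, 5, 8] cursor@7
After 5 (insert_before(66)): list=[66, 7, 5, 8] cursor@7
After 6 (insert_after(27)): list=[66, 7, 27, 5, 8] cursor@7

Answer: 7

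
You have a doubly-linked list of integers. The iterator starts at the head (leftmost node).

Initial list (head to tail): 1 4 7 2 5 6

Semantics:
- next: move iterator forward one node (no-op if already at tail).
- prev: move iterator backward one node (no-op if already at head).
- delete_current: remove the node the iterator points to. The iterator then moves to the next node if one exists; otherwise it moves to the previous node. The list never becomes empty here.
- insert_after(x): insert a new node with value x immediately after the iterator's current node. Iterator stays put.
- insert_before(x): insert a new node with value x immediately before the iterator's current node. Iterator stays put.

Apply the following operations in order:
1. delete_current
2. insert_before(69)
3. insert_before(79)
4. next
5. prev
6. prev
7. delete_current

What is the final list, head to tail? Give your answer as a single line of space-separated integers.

After 1 (delete_current): list=[4, 7, 2, 5, 6] cursor@4
After 2 (insert_before(69)): list=[69, 4, 7, 2, 5, 6] cursor@4
After 3 (insert_before(79)): list=[69, 79, 4, 7, 2, 5, 6] cursor@4
After 4 (next): list=[69, 79, 4, 7, 2, 5, 6] cursor@7
After 5 (prev): list=[69, 79, 4, 7, 2, 5, 6] cursor@4
After 6 (prev): list=[69, 79, 4, 7, 2, 5, 6] cursor@79
After 7 (delete_current): list=[69, 4, 7, 2, 5, 6] cursor@4

Answer: 69 4 7 2 5 6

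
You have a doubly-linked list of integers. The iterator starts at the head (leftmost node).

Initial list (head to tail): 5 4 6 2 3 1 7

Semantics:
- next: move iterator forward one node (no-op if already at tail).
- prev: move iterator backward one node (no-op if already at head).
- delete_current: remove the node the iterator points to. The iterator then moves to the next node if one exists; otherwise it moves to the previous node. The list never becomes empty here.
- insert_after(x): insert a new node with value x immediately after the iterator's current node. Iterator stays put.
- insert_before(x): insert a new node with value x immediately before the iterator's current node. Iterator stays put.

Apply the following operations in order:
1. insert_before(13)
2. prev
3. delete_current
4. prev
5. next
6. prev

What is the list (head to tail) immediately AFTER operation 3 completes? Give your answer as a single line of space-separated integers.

After 1 (insert_before(13)): list=[13, 5, 4, 6, 2, 3, 1, 7] cursor@5
After 2 (prev): list=[13, 5, 4, 6, 2, 3, 1, 7] cursor@13
After 3 (delete_current): list=[5, 4, 6, 2, 3, 1, 7] cursor@5

Answer: 5 4 6 2 3 1 7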